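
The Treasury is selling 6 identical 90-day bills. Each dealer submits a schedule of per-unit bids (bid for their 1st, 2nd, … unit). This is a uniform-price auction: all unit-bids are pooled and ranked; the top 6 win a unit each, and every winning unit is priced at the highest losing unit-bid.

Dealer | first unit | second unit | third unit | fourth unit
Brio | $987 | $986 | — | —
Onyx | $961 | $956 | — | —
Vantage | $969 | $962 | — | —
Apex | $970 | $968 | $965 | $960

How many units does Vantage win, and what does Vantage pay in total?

Pooled unit-bids ranked (top 6): 987 (Brio-1), 986 (Brio-2), 970 (Apex-1), 969 (Vantage-1), 968 (Apex-2), 965 (Apex-3)
First bid not allocated: $962.
Vantage wins 1 unit(s) at $962 each.

Vantage: 1 unit, pays $962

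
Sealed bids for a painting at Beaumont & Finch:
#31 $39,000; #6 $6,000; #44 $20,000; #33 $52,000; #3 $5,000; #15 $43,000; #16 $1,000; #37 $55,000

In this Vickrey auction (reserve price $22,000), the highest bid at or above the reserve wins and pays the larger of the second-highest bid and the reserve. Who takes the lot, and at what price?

#37 pays $52,000

Bids ranked: 55,000 (#37) > 52,000 (#33) > 43,000 (#15) > 39,000 (#31) > 20,000 (#44) > 6,000 (#6) > …
#37 has the top bid at or above the reserve ($55,000).
Second-highest bid $52,000 exceeds the reserve $22,000 → payment $52,000.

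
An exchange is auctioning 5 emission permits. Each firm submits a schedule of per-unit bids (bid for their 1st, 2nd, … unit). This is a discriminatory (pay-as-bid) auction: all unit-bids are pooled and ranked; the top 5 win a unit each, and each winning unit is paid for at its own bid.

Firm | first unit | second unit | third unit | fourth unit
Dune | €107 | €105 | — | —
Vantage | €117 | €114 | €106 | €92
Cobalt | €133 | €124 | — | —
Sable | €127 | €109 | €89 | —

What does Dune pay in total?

Dune pays €0

Pooled unit-bids ranked (top 5): 133 (Cobalt-1), 127 (Sable-1), 124 (Cobalt-2), 117 (Vantage-1), 114 (Vantage-2)
Next rejected bid: €109 (not a price — pay-as-bid).
Dune wins no units.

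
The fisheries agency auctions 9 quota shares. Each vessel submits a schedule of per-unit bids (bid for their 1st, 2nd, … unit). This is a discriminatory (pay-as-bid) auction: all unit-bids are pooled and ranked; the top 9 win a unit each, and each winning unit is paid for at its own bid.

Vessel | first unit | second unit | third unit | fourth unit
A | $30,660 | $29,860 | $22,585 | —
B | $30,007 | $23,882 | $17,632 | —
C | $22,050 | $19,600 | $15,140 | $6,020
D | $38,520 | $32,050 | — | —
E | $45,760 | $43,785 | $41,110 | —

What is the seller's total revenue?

Pooled unit-bids ranked (top 9): 45,760 (E-1), 43,785 (E-2), 41,110 (E-3), 38,520 (D-1), 32,050 (D-2), 30,660 (A-1), 30,007 (B-1), 29,860 (A-2), 23,882 (B-2)
Next rejected bid: $22,585 (not a price — pay-as-bid).
Each winning unit pays its own bid.
Revenue = 45,760 + 43,785 + 41,110 + 38,520 + 32,050 + 30,660 + 30,007 + 29,860 + 23,882 = $315,634.

Total revenue: $315,634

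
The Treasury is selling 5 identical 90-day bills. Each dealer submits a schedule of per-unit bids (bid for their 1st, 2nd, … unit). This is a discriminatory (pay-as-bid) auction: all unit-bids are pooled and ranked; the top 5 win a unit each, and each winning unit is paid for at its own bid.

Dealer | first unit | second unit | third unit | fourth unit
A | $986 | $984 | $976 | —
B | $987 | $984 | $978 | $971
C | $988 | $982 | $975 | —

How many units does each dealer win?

A 2, B 2, C 1

Merging the schedules and taking the best 5: 988 (C-1), 987 (B-1), 986 (A-1), 984 (A-2), 984 (B-2)
Next rejected bid: $982 (not a price — pay-as-bid).
Allocation: A 2, B 2, C 1.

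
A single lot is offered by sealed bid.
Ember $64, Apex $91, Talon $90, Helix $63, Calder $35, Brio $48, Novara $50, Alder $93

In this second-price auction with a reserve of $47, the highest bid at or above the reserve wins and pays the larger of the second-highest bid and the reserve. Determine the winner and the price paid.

Alder pays $91

Rule: the highest bid at or above the reserve wins and pays the larger of the second-highest bid and the reserve.
Bids ranked: 93 (Alder) > 91 (Apex) > 90 (Talon) > 64 (Ember) > 63 (Helix) > 50 (Novara) > …
Highest eligible bid: Alder at $93.
max(second-highest $91, reserve $47) = $91; the reserve does not bind.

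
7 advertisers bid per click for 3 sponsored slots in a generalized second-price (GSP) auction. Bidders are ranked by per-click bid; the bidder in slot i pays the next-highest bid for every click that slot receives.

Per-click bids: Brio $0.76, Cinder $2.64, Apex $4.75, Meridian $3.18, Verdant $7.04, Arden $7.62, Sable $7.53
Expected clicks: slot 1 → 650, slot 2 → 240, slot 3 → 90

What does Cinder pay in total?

Sorting advertisers: $7.62 (Arden) > $7.53 (Sable) > $7.04 (Verdant) > $4.75 (Apex) > …
Cinder ranks below slot 3 → no slot, pays nothing.

Cinder pays $0.00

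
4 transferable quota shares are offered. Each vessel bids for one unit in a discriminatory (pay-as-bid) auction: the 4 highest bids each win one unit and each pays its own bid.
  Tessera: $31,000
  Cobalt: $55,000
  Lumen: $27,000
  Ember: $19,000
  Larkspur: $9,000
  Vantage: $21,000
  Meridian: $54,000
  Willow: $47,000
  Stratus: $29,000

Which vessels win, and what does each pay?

Cobalt $55,000, Meridian $54,000, Willow $47,000, Tessera $31,000

Bids ranked high→low: 55,000 (Cobalt), 54,000 (Meridian), 47,000 (Willow), 31,000 (Tessera), 29,000 (Stratus), 27,000 (Lumen), …
The 4 highest are Cobalt, Meridian, Willow, Tessera.
Each winner pays its own bid: Cobalt $55,000, Meridian $54,000, Willow $47,000, Tessera $31,000.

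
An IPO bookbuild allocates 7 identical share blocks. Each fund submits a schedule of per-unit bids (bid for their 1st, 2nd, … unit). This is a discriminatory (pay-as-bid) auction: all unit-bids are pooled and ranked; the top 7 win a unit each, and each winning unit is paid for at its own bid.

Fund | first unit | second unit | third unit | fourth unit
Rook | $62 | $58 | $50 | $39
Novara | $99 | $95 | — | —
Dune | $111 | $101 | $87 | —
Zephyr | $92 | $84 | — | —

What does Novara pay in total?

Merging the schedules and taking the best 7: 111 (Dune-1), 101 (Dune-2), 99 (Novara-1), 95 (Novara-2), 92 (Zephyr-1), 87 (Dune-3), 84 (Zephyr-2)
Next rejected bid: $62 (not a price — pay-as-bid).
Novara's winning unit-bids: 99 + 95 = $194.

Novara pays $194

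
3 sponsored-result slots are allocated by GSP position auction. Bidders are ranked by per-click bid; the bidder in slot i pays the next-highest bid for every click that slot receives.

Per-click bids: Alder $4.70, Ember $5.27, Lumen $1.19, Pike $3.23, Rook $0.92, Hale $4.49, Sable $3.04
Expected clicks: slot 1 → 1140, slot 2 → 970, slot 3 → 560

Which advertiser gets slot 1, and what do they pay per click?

Ember; $4.70 per click

Sorting advertisers: $5.27 (Ember) > $4.70 (Alder) > $4.49 (Hale) > $3.23 (Pike) > …
Slot 1 goes to the first-ranked bidder, Ember, who pays the next bid down: $4.70/click.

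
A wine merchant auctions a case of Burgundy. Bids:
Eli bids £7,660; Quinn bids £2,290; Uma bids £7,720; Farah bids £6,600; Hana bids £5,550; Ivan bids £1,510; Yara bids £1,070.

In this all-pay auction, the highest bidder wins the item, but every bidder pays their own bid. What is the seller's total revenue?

Total revenue: £32,400

Bids ranked: 7,720 (Uma) > 7,660 (Eli) > 6,600 (Farah) > 5,550 (Hana) > 2,290 (Quinn) > 1,510 (Ivan) > …
Uma wins with the top bid; all bids are sunk regardless.
Every bidder forfeits their bid regardless of winning.
Revenue = 7,660 + 2,290 + 7,720 + 6,600 + 5,550 + 1,510 + 1,070 = £32,400.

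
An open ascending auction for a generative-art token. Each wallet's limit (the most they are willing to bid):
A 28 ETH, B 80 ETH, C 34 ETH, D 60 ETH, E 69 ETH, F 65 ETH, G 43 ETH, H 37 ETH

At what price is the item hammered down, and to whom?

Rule: the price rises until one bidder remains; the winner pays the price at which the last rival dropped out.
Limits in order: 80 (B) > 69 (E) > 65 (F) > 60 (D) > 43 (G) > 37 (H) > …
Bidding ends when E exits at 69 ETH; B takes it.

B wins at 69 ETH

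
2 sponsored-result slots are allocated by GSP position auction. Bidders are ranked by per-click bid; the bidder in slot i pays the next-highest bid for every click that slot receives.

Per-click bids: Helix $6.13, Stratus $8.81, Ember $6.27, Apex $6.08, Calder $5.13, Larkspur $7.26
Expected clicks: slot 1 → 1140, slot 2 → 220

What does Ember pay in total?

Ranked by bid: $8.81 (Stratus) > $7.26 (Larkspur) > $6.27 (Ember) > …
Ember ranks below slot 2 → no slot, pays nothing.

Ember pays $0.00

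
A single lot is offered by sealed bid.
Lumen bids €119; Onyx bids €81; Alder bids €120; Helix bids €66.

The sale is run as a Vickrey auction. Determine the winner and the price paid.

Bids ranked: 120 (Alder) > 119 (Lumen) > 81 (Onyx) > 66 (Helix)
Alder is highest; pays the second-highest bid, €119.

Alder pays €119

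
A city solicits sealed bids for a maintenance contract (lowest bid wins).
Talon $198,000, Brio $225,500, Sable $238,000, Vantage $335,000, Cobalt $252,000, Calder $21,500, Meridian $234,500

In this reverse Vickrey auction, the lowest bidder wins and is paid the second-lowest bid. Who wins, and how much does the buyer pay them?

Sorting bids: 21,500 (Calder) < 198,000 (Talon) < 225,500 (Brio) < 234,500 (Meridian) < 238,000 (Sable) < 252,000 (Cobalt) < …
Calder wins with the lowest bid; price is set by the runner-up at $198,000.

Calder is paid $198,000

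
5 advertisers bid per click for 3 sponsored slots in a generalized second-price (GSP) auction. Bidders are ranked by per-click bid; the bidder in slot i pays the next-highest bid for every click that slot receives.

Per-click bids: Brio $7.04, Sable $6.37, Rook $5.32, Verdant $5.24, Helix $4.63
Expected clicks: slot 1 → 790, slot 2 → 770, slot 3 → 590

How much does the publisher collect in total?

Total revenue: $12220.30

Sorting advertisers: $7.04 (Brio) > $6.37 (Sable) > $5.32 (Rook) > $5.24 (Verdant) > …
Slot 1: Brio pays $6.37 × 790 = $5032.30
Slot 2: Sable pays $5.32 × 770 = $4096.40
Slot 3: Rook pays $5.24 × 590 = $3091.60
Total = $12220.30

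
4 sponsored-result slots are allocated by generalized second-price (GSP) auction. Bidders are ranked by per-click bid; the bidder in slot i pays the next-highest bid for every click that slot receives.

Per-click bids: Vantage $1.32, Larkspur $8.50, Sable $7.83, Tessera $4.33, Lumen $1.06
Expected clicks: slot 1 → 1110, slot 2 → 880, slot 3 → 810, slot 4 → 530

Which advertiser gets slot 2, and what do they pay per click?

Sorting advertisers: $8.50 (Larkspur) > $7.83 (Sable) > $4.33 (Tessera) > $1.32 (Vantage) > $1.06 (Lumen)
Slot 2 goes to the second-ranked bidder, Sable, who pays the next bid down: $4.33/click.

Sable; $4.33 per click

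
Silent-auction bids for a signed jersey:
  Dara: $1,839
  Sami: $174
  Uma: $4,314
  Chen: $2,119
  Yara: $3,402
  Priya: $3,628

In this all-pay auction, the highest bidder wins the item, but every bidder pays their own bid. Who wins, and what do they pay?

Rule: the highest bidder wins the item, but every bidder pays their own bid.
Bids in order: 4,314 (Uma) > 3,628 (Priya) > 3,402 (Yara) > 2,119 (Chen) > 1,839 (Dara) > 174 (Sami)
Uma wins with the top bid; all bids are sunk regardless.

Uma pays $4,314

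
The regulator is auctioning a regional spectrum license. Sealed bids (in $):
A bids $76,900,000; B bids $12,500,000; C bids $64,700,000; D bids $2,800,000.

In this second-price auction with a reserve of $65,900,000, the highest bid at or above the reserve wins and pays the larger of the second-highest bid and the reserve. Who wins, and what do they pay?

Sorting bids: 76,900,000 (A) > 64,700,000 (C) > 12,500,000 (B) > 2,800,000 (D)
Highest eligible bid: A at $76,900,000.
max(second-highest $64,700,000, reserve $65,900,000) = $65,900,000.

A pays $65,900,000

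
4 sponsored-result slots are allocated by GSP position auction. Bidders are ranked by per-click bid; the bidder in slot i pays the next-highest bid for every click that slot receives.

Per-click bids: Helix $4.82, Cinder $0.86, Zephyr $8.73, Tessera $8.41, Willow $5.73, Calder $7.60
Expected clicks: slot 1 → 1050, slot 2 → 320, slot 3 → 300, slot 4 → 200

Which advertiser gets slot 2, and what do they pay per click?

Tessera; $7.60 per click

Per-click bids in order: $8.73 (Zephyr) > $8.41 (Tessera) > $7.60 (Calder) > $5.73 (Willow) > $4.82 (Helix) > …
Slot 2 goes to the second-ranked bidder, Tessera, who pays the next bid down: $7.60/click.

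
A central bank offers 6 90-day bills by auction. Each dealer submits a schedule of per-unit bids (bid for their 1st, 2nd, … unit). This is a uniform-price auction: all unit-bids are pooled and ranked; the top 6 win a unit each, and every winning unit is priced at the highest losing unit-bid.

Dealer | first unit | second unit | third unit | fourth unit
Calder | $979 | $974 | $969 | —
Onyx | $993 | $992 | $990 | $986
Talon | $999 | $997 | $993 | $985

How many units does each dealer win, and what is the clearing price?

Onyx 3, Talon 3; clearing price $986

All unit-bids, highest first — top 6: 999 (Talon-1), 997 (Talon-2), 993 (Onyx-1), 993 (Talon-3), 992 (Onyx-2), 990 (Onyx-3)
First bid not allocated: $986.
Allocation: Onyx 3, Talon 3.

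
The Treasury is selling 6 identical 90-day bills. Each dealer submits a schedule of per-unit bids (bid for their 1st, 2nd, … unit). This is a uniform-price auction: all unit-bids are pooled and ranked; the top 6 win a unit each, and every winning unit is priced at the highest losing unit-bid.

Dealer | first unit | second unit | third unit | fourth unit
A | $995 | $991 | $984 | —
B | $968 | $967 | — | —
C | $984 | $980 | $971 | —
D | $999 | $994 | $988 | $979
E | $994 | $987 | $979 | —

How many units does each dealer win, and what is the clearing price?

A 2, D 3, E 1; clearing price $987

All unit-bids, highest first — top 6: 999 (D-1), 995 (A-1), 994 (D-2), 994 (E-1), 991 (A-2), 988 (D-3)
First bid not allocated: $987.
Allocation: A 2, D 3, E 1.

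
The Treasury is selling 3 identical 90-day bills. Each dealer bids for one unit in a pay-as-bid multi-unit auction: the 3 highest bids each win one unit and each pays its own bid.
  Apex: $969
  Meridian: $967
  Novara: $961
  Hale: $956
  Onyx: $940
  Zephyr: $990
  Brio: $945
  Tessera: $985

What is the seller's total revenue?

Total revenue: $2,944

Bids ranked high→low: 990 (Zephyr), 985 (Tessera), 969 (Apex), 967 (Meridian), 961 (Novara), …
Winners (3 units): Zephyr, Tessera, Apex.
Total revenue = 990 + 985 + 969 = $2,944.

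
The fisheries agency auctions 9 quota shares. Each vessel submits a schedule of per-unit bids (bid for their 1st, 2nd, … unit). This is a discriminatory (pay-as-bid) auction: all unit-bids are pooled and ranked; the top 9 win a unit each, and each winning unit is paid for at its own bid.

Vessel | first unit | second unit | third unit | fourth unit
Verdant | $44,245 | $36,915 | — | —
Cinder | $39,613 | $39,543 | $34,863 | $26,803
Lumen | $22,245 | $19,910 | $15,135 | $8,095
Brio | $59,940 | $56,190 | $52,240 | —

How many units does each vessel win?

Brio 3, Cinder 4, Verdant 2

Pooled unit-bids ranked (top 9): 59,940 (Brio-1), 56,190 (Brio-2), 52,240 (Brio-3), 44,245 (Verdant-1), 39,613 (Cinder-1), 39,543 (Cinder-2), 36,915 (Verdant-2), 34,863 (Cinder-3), 26,803 (Cinder-4)
Next rejected bid: $22,245 (not a price — pay-as-bid).
Allocation: Brio 3, Cinder 4, Verdant 2.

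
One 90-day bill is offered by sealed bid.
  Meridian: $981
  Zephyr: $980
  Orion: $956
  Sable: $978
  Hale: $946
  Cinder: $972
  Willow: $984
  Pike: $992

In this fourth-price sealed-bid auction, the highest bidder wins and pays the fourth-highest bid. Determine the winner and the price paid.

Pike pays $980

Fourth-price sealed-bid auction: the highest bidder wins and pays the fourth-highest bid.
Bids ranked: 992 (Pike) > 984 (Willow) > 981 (Meridian) > 980 (Zephyr) > 978 (Sable) > 972 (Cinder) > …
Pike is highest; pays the fourth-highest bid, $980.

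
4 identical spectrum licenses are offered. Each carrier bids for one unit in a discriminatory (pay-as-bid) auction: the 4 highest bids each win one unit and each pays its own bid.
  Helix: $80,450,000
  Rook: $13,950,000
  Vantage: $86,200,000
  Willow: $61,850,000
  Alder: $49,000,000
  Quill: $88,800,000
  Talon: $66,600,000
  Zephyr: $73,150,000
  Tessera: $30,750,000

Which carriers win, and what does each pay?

Sorting: 88,800,000 (Quill), 86,200,000 (Vantage), 80,450,000 (Helix), 73,150,000 (Zephyr), 66,600,000 (Talon), 61,850,000 (Willow), …
Winners (4 units): Quill, Vantage, Helix, Zephyr.
Each winner pays its own bid: Quill $88,800,000, Vantage $86,200,000, Helix $80,450,000, Zephyr $73,150,000.

Quill $88,800,000, Vantage $86,200,000, Helix $80,450,000, Zephyr $73,150,000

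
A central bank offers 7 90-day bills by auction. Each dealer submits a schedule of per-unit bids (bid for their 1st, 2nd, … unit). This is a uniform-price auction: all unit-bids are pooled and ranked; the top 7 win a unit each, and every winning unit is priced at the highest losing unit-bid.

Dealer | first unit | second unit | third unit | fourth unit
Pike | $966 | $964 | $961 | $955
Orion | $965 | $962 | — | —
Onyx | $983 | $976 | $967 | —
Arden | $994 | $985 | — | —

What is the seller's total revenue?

Total revenue: $6,748

Pooled unit-bids ranked (top 7): 994 (Arden-1), 985 (Arden-2), 983 (Onyx-1), 976 (Onyx-2), 967 (Onyx-3), 966 (Pike-1), 965 (Orion-1)
First bid not allocated: $964.
Allocation: Arden 2, Onyx 3, Orion 1, Pike 1. Every unit priced at $964.
Revenue = 7 × 964 = $6,748.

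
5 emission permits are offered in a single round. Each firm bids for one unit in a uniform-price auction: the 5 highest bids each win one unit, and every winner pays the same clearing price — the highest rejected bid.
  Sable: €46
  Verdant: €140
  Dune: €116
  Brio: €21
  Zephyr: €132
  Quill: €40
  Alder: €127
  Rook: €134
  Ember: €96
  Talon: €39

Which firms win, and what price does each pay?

Verdant, Rook, Zephyr, Alder, Dune; each pays €96

Sorting: 140 (Verdant), 134 (Rook), 132 (Zephyr), 127 (Alder), 116 (Dune), 96 (Ember), 46 (Sable), …
Winners (5 units): Verdant, Rook, Zephyr, Alder, Dune.
Clearing price = highest rejected bid = €96.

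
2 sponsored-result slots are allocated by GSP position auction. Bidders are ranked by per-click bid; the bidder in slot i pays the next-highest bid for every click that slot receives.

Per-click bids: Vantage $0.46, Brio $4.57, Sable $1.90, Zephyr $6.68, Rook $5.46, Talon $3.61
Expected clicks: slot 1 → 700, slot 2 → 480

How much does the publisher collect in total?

Sorting advertisers: $6.68 (Zephyr) > $5.46 (Rook) > $4.57 (Brio) > …
Slot 1: Zephyr pays $5.46 × 700 = $3822.00
Slot 2: Rook pays $4.57 × 480 = $2193.60
Total = $6015.60

Total revenue: $6015.60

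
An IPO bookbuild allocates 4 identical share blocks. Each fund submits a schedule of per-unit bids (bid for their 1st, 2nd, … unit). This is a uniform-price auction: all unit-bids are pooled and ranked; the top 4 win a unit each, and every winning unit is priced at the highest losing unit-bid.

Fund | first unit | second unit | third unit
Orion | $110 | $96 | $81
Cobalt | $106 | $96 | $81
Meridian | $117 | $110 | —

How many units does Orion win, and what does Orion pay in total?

Merging the schedules and taking the best 4: 117 (Meridian-1), 110 (Orion-1), 110 (Meridian-2), 106 (Cobalt-1)
First bid not allocated: $96.
Orion wins 1 unit(s) at $96 each.

Orion: 1 unit, pays $96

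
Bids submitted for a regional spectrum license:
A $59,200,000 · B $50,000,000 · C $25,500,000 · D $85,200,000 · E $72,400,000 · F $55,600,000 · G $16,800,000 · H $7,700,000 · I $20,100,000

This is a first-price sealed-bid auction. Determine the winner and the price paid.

Rule: the highest bidder wins and pays their own bid.
Bids in order: 85,200,000 (D) > 72,400,000 (E) > 59,200,000 (A) > 55,600,000 (F) > 50,000,000 (B) > 25,500,000 (C) > …
First-price: D pays what they bid, $85,200,000.

D pays $85,200,000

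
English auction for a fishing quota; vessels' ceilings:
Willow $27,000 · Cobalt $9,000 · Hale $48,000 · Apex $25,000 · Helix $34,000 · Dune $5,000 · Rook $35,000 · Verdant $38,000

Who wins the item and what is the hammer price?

Hale wins at $38,000

Limits in order: 48,000 (Hale) > 38,000 (Verdant) > 35,000 (Rook) > 34,000 (Helix) > 27,000 (Willow) > 25,000 (Apex) > …
Once the price passes $38,000, only Hale is left; the hammer falls at Verdant's limit of $38,000.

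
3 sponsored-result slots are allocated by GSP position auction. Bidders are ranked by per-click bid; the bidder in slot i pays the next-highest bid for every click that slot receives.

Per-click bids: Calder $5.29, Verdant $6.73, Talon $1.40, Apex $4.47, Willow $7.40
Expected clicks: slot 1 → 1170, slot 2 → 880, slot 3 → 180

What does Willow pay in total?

Sorting advertisers: $7.40 (Willow) > $6.73 (Verdant) > $5.29 (Calder) > $4.47 (Apex) > …
Willow holds slot 1 → pays next bid $6.73 × 1170 clicks = $7874.10.

Willow pays $7874.10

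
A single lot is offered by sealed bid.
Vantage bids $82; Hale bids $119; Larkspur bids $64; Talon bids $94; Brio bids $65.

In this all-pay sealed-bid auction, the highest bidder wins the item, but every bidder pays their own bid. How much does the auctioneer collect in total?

Total revenue: $424

Bids in order: 119 (Hale) > 94 (Talon) > 82 (Vantage) > 65 (Brio) > 64 (Larkspur)
Every bidder forfeits their bid regardless of winning.
Revenue = 82 + 119 + 64 + 94 + 65 = $424.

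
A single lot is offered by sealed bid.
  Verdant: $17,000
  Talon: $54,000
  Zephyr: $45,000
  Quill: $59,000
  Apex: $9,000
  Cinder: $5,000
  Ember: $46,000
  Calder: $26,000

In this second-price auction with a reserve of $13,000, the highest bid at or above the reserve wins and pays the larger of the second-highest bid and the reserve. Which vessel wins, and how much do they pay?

Second-price auction with a reserve of $13,000: the highest bid at or above the reserve wins and pays the larger of the second-highest bid and the reserve.
Bids in order: 59,000 (Quill) > 54,000 (Talon) > 46,000 (Ember) > 45,000 (Zephyr) > 26,000 (Calder) > 17,000 (Verdant) > …
Highest eligible bid: Quill at $59,000.
max(second-highest $54,000, reserve $13,000) = $54,000; the reserve does not bind.

Quill pays $54,000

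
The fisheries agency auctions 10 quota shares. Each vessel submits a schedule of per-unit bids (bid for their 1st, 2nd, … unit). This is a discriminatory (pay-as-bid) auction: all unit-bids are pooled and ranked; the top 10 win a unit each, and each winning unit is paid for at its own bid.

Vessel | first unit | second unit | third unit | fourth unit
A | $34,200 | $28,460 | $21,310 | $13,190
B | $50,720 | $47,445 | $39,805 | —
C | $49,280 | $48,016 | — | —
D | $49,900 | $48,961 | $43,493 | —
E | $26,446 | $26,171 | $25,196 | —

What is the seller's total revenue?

All unit-bids, highest first — top 10: 50,720 (B-1), 49,900 (D-1), 49,280 (C-1), 48,961 (D-2), 48,016 (C-2), 47,445 (B-2), 43,493 (D-3), 39,805 (B-3), 34,200 (A-1), 28,460 (A-2)
Next rejected bid: $26,446 (not a price — pay-as-bid).
Each winning unit pays its own bid.
Revenue = 50,720 + 49,900 + 49,280 + 48,961 + 48,016 + 47,445 + 43,493 + 39,805 + 34,200 + 28,460 = $440,280.

Total revenue: $440,280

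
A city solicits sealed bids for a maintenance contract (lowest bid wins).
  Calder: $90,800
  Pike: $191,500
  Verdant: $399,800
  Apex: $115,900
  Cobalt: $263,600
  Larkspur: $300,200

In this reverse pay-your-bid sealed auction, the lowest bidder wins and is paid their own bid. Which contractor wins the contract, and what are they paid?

Calder is paid $90,800

Sorting bids: 90,800 (Calder) < 115,900 (Apex) < 191,500 (Pike) < 263,600 (Cobalt) < 300,200 (Larkspur) < 399,800 (Verdant)
First-price: Calder is paid what they bid, $90,800.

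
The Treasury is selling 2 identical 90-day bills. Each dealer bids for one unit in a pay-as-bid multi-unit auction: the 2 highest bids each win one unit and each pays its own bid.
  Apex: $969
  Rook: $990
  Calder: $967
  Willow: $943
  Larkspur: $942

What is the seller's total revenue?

Bids ranked high→low: 990 (Rook), 969 (Apex), 967 (Calder), 943 (Willow), …
Top 2: Rook, Apex.
Total revenue = 990 + 969 = $1,959.

Total revenue: $1,959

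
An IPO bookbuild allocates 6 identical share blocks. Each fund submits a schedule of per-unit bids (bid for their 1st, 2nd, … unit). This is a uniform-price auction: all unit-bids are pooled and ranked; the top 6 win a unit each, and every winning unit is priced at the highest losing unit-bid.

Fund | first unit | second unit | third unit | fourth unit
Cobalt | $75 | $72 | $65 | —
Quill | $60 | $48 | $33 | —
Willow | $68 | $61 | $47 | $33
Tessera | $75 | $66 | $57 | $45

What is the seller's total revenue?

All unit-bids, highest first — top 6: 75 (Cobalt-1), 75 (Tessera-1), 72 (Cobalt-2), 68 (Willow-1), 66 (Tessera-2), 65 (Cobalt-3)
First bid not allocated: $61.
Allocation: Cobalt 3, Tessera 2, Willow 1. Every unit priced at $61.
Revenue = 6 × 61 = $366.

Total revenue: $366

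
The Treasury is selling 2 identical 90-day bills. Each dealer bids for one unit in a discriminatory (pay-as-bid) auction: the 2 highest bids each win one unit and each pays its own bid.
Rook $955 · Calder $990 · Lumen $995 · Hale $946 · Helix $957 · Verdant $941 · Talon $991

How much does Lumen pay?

Lumen pays $995

Sorting: 995 (Lumen), 991 (Talon), 990 (Calder), 957 (Helix), …
Top 2: Lumen, Talon.
Lumen wins → own bid $995.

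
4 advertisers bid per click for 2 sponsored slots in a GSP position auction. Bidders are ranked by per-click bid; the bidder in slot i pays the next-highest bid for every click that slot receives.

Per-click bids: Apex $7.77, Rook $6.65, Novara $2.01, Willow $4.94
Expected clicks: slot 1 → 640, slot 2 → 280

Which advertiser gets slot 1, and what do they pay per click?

Ranked by bid: $7.77 (Apex) > $6.65 (Rook) > $4.94 (Willow) > …
Slot 1 goes to the first-ranked bidder, Apex, who pays the next bid down: $6.65/click.

Apex; $6.65 per click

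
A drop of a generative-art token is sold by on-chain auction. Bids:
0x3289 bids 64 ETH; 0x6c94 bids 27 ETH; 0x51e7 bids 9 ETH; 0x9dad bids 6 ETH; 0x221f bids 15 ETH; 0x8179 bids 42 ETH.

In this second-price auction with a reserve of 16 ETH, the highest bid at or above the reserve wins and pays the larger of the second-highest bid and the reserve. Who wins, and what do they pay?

Rule: the highest bid at or above the reserve wins and pays the larger of the second-highest bid and the reserve.
Bids ranked: 64 (0x3289) > 42 (0x8179) > 27 (0x6c94) > 15 (0x221f) > 9 (0x51e7) > 6 (0x9dad)
0x3289 has the top bid at or above the reserve (64 ETH).
max(second-highest 42 ETH, reserve 16 ETH) = 42 ETH; the reserve does not bind.

0x3289 pays 42 ETH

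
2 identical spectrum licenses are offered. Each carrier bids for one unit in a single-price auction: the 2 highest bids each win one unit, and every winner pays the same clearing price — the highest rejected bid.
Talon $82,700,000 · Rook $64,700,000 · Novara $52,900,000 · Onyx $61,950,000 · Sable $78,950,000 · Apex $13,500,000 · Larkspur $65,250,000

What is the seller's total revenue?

Ordering the bids: 82,700,000 (Talon), 78,950,000 (Sable), 65,250,000 (Larkspur), 64,700,000 (Rook), …
Top 2: Talon, Sable.
First losing bid is Larkspur's $65,250,000, which sets the uniform price.
Total revenue = 2 × $65,250,000 = $130,500,000.

Total revenue: $130,500,000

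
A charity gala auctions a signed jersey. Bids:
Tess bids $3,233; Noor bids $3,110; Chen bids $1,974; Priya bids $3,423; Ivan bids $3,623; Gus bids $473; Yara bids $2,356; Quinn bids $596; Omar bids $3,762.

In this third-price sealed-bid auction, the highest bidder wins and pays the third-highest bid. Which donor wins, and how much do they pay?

Bids ranked: 3,762 (Omar) > 3,623 (Ivan) > 3,423 (Priya) > 3,233 (Tess) > 3,110 (Noor) > 2,356 (Yara) > …
Omar wins; payment is bid #3 in the ranking = $3,423.

Omar pays $3,423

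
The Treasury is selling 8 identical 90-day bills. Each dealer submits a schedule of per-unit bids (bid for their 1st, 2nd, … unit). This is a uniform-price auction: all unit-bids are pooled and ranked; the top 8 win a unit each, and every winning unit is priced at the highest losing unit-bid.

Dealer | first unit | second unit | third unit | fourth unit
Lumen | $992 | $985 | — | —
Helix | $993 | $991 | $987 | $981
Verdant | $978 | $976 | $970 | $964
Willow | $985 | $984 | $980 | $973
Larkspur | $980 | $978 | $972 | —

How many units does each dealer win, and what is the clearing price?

Helix 4, Lumen 2, Willow 2; clearing price $980

Merging the schedules and taking the best 8: 993 (Helix-1), 992 (Lumen-1), 991 (Helix-2), 987 (Helix-3), 985 (Lumen-2), 985 (Willow-1), 984 (Willow-2), 981 (Helix-4)
Highest rejected unit-bid = $980.
Allocation: Helix 4, Lumen 2, Willow 2.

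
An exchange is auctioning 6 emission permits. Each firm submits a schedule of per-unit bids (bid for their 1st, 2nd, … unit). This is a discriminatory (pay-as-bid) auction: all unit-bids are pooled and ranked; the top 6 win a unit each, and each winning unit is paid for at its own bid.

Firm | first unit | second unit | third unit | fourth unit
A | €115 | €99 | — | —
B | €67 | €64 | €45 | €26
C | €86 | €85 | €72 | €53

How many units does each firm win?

A 2, B 1, C 3

Pooled unit-bids ranked (top 6): 115 (A-1), 99 (A-2), 86 (C-1), 85 (C-2), 72 (C-3), 67 (B-1)
Next rejected bid: €64 (not a price — pay-as-bid).
Allocation: A 2, B 1, C 3.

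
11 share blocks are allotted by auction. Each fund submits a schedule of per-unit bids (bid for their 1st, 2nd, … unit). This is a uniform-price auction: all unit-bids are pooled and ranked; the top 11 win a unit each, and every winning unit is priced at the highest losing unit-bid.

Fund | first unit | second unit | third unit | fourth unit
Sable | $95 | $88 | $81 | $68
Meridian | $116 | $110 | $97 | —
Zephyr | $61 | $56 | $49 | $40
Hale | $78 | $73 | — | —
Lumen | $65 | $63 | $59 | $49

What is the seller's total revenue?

Merging the schedules and taking the best 11: 116 (Meridian-1), 110 (Meridian-2), 97 (Meridian-3), 95 (Sable-1), 88 (Sable-2), 81 (Sable-3), 78 (Hale-1), 73 (Hale-2), 68 (Sable-4), 65 (Lumen-1), 63 (Lumen-2)
Highest rejected unit-bid = $61.
Allocation: Hale 2, Lumen 2, Meridian 3, Sable 4. Every unit priced at $61.
Revenue = 11 × 61 = $671.

Total revenue: $671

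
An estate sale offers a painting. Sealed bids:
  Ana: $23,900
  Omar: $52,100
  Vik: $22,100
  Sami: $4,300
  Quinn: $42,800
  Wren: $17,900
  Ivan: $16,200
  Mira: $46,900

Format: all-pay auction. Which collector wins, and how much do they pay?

Bids ranked: 52,100 (Omar) > 46,900 (Mira) > 42,800 (Quinn) > 23,900 (Ana) > 22,100 (Vik) > 17,900 (Wren) > …
Omar is highest and takes the item; every bidder forfeits their bid.

Omar pays $52,100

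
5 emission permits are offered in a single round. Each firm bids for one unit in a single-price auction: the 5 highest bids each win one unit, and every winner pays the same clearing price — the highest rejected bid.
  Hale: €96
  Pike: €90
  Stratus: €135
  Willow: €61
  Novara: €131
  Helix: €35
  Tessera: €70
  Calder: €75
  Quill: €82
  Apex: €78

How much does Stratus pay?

Stratus pays €78

Ordering the bids: 135 (Stratus), 131 (Novara), 96 (Hale), 90 (Pike), 82 (Quill), 78 (Apex), 75 (Calder), …
Top 5: Stratus, Novara, Hale, Pike, Quill.
Clearing price = highest rejected bid = €78.
Stratus wins → pays €78.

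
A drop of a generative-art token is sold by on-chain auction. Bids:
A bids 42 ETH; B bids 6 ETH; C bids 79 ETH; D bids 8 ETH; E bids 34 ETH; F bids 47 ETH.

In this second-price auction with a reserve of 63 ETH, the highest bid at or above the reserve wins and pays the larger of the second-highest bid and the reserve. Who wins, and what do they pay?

C pays 63 ETH

Bids ranked: 79 (C) > 47 (F) > 42 (A) > 34 (E) > 8 (D) > 6 (B)
C has the top bid at or above the reserve (79 ETH).
Second-highest bid 47 ETH is below the reserve 63 ETH, so the reserve binds → payment 63 ETH.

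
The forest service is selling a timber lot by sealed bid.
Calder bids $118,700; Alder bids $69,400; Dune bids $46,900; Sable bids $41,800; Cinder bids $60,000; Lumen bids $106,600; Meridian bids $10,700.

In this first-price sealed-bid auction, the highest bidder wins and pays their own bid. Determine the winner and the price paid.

Sorting bids: 118,700 (Calder) > 106,600 (Lumen) > 69,400 (Alder) > 60,000 (Cinder) > 46,900 (Dune) > 41,800 (Sable) > …
Calder has the highest bid and pays exactly that: $118,700.

Calder pays $118,700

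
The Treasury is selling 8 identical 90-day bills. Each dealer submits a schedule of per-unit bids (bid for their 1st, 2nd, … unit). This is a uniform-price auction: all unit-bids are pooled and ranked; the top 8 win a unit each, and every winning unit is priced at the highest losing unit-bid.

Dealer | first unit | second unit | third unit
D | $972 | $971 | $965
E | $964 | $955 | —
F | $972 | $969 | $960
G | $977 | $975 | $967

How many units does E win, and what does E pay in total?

Pooled unit-bids ranked (top 8): 977 (G-1), 975 (G-2), 972 (D-1), 972 (F-1), 971 (D-2), 969 (F-2), 967 (G-3), 965 (D-3)
First bid not allocated: $964.
E wins 0 unit(s) at $964 each.

E: 0 units, pays $0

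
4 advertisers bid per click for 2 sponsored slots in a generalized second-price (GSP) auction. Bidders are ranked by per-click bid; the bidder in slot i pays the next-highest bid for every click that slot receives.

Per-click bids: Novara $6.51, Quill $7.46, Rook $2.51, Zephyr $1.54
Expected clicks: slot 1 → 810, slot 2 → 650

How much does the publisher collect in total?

Per-click bids in order: $7.46 (Quill) > $6.51 (Novara) > $2.51 (Rook) > …
Slot 1: Quill pays $6.51 × 810 = $5273.10
Slot 2: Novara pays $2.51 × 650 = $1631.50
Total = $6904.60

Total revenue: $6904.60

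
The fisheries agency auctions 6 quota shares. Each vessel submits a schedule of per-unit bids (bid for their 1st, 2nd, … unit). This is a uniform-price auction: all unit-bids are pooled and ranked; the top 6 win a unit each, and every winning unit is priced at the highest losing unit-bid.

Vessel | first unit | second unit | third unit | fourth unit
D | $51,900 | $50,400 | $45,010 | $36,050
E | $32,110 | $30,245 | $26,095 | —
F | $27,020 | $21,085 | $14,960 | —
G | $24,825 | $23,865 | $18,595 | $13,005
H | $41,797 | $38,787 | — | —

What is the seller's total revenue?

Merging the schedules and taking the best 6: 51,900 (D-1), 50,400 (D-2), 45,010 (D-3), 41,797 (H-1), 38,787 (H-2), 36,050 (D-4)
The (k+1)-th unit-bid is $32,110.
Allocation: D 4, H 2. Every unit priced at $32,110.
Revenue = 6 × 32,110 = $192,660.

Total revenue: $192,660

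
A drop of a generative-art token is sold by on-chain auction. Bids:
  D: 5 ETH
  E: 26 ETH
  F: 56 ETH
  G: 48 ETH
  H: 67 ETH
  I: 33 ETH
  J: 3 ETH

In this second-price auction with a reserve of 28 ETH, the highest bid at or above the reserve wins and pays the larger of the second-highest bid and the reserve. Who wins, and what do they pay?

Bids in order: 67 (H) > 56 (F) > 48 (G) > 33 (I) > 26 (E) > 5 (D) > …
Highest eligible bid: H at 67 ETH.
max(second-highest 56 ETH, reserve 28 ETH) = 56 ETH; the reserve does not bind.

H pays 56 ETH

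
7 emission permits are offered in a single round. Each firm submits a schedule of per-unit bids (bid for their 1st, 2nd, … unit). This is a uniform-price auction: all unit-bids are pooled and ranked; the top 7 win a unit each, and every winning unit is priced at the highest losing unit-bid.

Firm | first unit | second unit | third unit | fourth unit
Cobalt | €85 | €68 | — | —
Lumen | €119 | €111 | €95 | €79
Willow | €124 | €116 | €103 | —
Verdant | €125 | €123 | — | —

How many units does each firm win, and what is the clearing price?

Lumen 2, Verdant 2, Willow 3; clearing price €95

All unit-bids, highest first — top 7: 125 (Verdant-1), 124 (Willow-1), 123 (Verdant-2), 119 (Lumen-1), 116 (Willow-2), 111 (Lumen-2), 103 (Willow-3)
The (k+1)-th unit-bid is €95.
Allocation: Lumen 2, Verdant 2, Willow 3.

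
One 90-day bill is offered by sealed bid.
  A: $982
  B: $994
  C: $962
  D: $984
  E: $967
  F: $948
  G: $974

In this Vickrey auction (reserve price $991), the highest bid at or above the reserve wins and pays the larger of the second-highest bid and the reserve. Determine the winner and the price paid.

Rule: the highest bid at or above the reserve wins and pays the larger of the second-highest bid and the reserve.
Sorting bids: 994 (B) > 984 (D) > 982 (A) > 974 (G) > 967 (E) > 962 (C) > …
Highest eligible bid: B at $994.
Second-highest bid $984 is below the reserve $991, so the reserve binds → payment $991.

B pays $991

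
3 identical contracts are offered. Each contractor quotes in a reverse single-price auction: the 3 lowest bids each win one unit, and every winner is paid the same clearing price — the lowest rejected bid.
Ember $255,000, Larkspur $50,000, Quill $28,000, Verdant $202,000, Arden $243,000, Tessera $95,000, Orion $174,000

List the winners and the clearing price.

Ordering the bids: 28,000 (Quill), 50,000 (Larkspur), 95,000 (Tessera), 174,000 (Orion), 202,000 (Verdant), …
Winners (3 units): Quill, Larkspur, Tessera.
Lowest unsuccessful bid: $174,000 → clearing price.

Quill, Larkspur, Tessera; each is paid $174,000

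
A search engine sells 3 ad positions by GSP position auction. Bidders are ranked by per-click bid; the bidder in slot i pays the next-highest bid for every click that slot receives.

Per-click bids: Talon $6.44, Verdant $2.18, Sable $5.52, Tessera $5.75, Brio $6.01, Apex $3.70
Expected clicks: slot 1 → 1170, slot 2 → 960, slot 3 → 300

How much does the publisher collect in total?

Total revenue: $14207.70

Sorting advertisers: $6.44 (Talon) > $6.01 (Brio) > $5.75 (Tessera) > $5.52 (Sable) > …
Slot 1: Talon pays $6.01 × 1170 = $7031.70
Slot 2: Brio pays $5.75 × 960 = $5520.00
Slot 3: Tessera pays $5.52 × 300 = $1656.00
Total = $14207.70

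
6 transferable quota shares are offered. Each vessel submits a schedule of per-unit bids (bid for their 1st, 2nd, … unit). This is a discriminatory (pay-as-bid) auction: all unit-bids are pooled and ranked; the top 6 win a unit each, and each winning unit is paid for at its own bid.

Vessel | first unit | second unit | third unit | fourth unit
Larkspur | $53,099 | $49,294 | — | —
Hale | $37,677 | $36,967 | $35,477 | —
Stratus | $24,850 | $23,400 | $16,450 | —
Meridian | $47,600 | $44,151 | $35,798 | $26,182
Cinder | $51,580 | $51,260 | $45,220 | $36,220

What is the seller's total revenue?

Total revenue: $298,053

Pooled unit-bids ranked (top 6): 53,099 (Larkspur-1), 51,580 (Cinder-1), 51,260 (Cinder-2), 49,294 (Larkspur-2), 47,600 (Meridian-1), 45,220 (Cinder-3)
Next rejected bid: $44,151 (not a price — pay-as-bid).
Each winning unit pays its own bid.
Revenue = 53,099 + 51,580 + 51,260 + 49,294 + 47,600 + 45,220 = $298,053.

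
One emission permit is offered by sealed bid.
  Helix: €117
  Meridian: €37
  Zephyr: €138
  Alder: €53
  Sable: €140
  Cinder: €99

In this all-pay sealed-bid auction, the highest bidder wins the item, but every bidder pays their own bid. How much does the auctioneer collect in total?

Total revenue: €584

Bids in order: 140 (Sable) > 138 (Zephyr) > 117 (Helix) > 99 (Cinder) > 53 (Alder) > 37 (Meridian)
Sable wins with the top bid; all bids are sunk regardless.
Every bidder forfeits their bid regardless of winning.
Revenue = 117 + 37 + 138 + 53 + 140 + 99 = €584.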